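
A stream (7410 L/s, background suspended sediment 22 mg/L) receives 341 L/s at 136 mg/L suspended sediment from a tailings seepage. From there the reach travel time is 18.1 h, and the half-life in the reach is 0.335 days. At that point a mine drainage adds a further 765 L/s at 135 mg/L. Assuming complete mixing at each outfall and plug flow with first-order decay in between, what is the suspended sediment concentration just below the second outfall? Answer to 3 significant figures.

After mixing, C = (7410·22.00 + 341.0·136.0) / 7751 = 209400/7751 = 27.02 mg/L; combined flow 7751 L/s.
Half-life 0.335 d → k = ln 2 / 0.335 = 2.069 d⁻¹.
Decay over the reach: 27.02·exp(−kt) = 27.02·0.2100 = 5.674 mg/L.
Second outfall: C = (7751·5.674 + 765.0·135.0)/8516 = 17.29 mg/L.

17.3 mg/L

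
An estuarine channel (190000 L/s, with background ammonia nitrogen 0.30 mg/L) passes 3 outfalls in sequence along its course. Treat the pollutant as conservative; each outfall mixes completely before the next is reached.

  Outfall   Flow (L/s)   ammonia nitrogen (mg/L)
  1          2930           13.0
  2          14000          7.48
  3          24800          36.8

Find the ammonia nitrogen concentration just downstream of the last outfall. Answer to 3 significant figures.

4.80 mg/L

After outfall 1: Q = 190000 + 2930 = 192900 L/s; C = (190000·0.3000 + 2930·13.00)/192900 = 0.4929 mg/L.
After outfall 2: Q = 192900 + 14000 = 206900 L/s; C = (192900·0.4929 + 14000·7.480)/206900 = 0.9656 mg/L.
After outfall 3: Q = 206900 + 24800 = 231700 L/s; C = (206900·0.9656 + 24800·36.80)/231700 = 4.801 mg/L.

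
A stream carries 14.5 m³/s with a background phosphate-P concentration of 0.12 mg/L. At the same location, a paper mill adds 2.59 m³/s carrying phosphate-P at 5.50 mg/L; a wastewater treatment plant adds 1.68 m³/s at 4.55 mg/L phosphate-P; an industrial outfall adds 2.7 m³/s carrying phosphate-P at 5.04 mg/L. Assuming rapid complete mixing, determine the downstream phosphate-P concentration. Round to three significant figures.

1.73 mg/L

Conservation of mass: C = (14.50·0.1200 + 2.590·5.500 + 1.680·4.550 + 2.700·5.040) / 21.47 = 37.24/21.47 = 1.734 mg/L.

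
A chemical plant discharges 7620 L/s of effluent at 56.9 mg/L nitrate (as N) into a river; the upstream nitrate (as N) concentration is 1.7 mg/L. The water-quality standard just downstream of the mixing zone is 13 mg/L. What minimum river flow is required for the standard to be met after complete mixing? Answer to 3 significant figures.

Set C_mix = 13: (Q·1.700 + 7620·56.90) / (Q + 7620) = 13
→ Q = 7620·(56.90 − 13)/(13 − 1.700) = 29600 L/s.

29600 L/s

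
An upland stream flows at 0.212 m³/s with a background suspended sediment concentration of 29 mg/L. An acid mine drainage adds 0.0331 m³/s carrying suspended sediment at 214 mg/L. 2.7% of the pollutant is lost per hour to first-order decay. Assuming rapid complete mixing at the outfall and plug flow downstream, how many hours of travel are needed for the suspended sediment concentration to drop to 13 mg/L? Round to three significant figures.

Flow-weighted average: C = (0.2120·29.00 + 0.03310·214.0) / 0.2451 = 13.23/0.2451 = 53.98 mg/L.
2.7%/h lost → k = −ln(1 − 0.027) = 0.02737 h⁻¹.
53.98·exp(−k·t) = 13 → t = ln(53.98/13)/k = 187300 s = 52.02 h.

52.0 h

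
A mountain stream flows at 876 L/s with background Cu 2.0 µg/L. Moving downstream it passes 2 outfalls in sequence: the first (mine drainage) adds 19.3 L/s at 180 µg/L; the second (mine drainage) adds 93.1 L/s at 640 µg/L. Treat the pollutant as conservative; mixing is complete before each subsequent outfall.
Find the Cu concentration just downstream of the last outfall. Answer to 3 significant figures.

65.6 µg/L

Outfall 1: combined Q = 895.3 L/s; C = (876.0·2.000 + 19.30·180.0)/895.3 = 5.837 µg/L.
Outfall 2: combined Q = 988.4 L/s; C = (895.3·5.837 + 93.10·640.0)/988.4 = 65.57 µg/L.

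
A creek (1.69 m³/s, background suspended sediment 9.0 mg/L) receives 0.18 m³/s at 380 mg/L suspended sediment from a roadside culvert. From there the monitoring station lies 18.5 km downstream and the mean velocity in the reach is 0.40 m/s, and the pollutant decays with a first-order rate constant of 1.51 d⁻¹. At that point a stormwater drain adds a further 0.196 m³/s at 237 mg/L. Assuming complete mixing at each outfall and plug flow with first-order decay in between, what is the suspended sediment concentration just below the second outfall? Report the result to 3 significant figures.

Conservation of mass: C = (1.690·9.000 + 0.1800·380.0) / 1.870 = 83.61/1.870 = 44.71 mg/L; combined flow 1.870 m³/s.
Travel time t = 18.5·1000 / 0.40 = 46250 s = 12.85 h.
Applying C = C₀e^(−kt): 44.71 × 0.4456 = 19.92 mg/L.
At the second outfall, C = (1.870·19.92 + 0.1960·237.0) / (1.870 + 0.1960) = 40.52 mg/L.

40.5 mg/L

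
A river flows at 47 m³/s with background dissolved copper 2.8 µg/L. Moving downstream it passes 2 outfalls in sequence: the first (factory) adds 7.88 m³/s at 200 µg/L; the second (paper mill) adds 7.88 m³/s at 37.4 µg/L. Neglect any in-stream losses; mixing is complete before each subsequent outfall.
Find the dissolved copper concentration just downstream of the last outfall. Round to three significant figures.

31.9 µg/L

Below outfall 1: Q → 54.88 m³/s, C = (47.00·2.800 + 7.880·200.0)/54.88 = 31.12 µg/L.
Below outfall 2: Q → 62.76 m³/s, C = (54.88·31.12 + 7.880·37.40)/62.76 = 31.90 µg/L.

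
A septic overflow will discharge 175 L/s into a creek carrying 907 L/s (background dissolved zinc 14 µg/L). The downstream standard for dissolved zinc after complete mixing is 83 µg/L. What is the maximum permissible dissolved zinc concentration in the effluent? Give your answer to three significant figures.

At the limit, (Qr·Cr + Qe·Cₑ)/(Qr + Qe) = 83:
Cₑ = (1082·83 − 907.0·14.00) / 175.0 = 440.6 µg/L.

441 µg/L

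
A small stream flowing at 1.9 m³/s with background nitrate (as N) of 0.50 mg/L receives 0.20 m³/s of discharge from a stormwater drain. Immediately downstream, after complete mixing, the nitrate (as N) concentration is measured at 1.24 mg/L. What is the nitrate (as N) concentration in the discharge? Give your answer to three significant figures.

8.27 mg/L

Mass balance: 1.900·0.5000 + 0.2000·Cₑ = 2.100·1.240
→ Cₑ = (2.100·1.240 − 1.900·0.5000) / 0.2000 = 8.270 mg/L.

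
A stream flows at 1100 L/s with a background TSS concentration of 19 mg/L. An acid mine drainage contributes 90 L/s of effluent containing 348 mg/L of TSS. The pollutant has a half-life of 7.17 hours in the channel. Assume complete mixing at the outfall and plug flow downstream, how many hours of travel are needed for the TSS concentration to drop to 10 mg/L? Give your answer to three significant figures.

Conservation of mass: C = (1100·19.00 + 90.00·348.0) / 1190 = 52220/1190 = 43.88 mg/L.
Half-life 7.17 h → k = ln 2 / 7.17 = 0.09667 h⁻¹ = 2.320 d⁻¹.
43.88·exp(−k·t) = 10 → t = ln(43.88/10)/k = 55070 s = 15.30 h.

15.3 h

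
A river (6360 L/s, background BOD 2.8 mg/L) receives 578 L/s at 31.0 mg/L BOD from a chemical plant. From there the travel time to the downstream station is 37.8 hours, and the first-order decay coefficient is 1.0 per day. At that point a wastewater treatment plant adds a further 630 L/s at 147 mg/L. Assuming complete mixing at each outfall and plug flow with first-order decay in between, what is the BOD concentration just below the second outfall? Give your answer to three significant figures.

13.2 mg/L

Conservation of mass: C = (6360·2.800 + 578.0·31.00) / 6938 = 35730/6938 = 5.149 mg/L; combined flow 6938 L/s.
First-order decay: C = 5.149·exp(−k·t) = 5.149·0.2070 = 1.066 mg/L.
Second outfall: C = (6938·1.066 + 630.0·147.0)/7568 = 13.21 mg/L.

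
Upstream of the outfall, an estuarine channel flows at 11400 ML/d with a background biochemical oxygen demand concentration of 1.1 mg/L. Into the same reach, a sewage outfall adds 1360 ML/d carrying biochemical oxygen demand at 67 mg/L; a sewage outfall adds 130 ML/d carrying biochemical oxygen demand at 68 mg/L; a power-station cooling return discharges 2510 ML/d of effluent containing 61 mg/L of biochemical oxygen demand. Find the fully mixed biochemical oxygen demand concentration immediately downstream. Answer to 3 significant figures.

17.2 mg/L

After mixing, C = (11400·1.100 + 1360·67.00 + 130.0·68.00 + 2510·61.00) / 15400 = 265600/15400 = 17.25 mg/L.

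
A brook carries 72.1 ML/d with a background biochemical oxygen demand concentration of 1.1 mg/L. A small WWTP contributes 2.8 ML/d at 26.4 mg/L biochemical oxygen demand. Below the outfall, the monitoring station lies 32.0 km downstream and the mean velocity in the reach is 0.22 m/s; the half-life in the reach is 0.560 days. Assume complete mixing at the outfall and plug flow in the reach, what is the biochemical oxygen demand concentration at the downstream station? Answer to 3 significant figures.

Flow-weighted average: C = (72.10·1.100 + 2.800·26.40) / 74.90 = 153.2/74.90 = 2.046 mg/L.
Travel time t = 32.0·1000 / 0.22 = 145500 s = 40.40 h.
Half-life 0.560 d → k = ln 2 / 0.560 = 1.238 d⁻¹.
Applying C = C₀e^(−kt): 2.046 × 0.1245 = 0.2546 mg/L.

0.255 mg/L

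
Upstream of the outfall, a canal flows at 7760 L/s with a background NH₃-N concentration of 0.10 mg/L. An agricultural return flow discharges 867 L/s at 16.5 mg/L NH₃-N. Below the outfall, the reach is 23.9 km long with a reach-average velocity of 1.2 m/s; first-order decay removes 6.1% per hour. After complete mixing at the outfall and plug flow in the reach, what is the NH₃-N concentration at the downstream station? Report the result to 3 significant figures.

1.23 mg/L

Conservation of mass: C = (7760·0.1000 + 867.0·16.50) / 8627 = 15080/8627 = 1.748 mg/L.
Travel time t = 23.9·1000 / 1.2 = 19920 s = 5.532 h.
6.1%/h lost → k = −ln(1 − 0.061) = 0.06294 h⁻¹.
After decay, C = 1.748 × e^(−kt) = 1.748 × 0.7060 = 1.234 mg/L.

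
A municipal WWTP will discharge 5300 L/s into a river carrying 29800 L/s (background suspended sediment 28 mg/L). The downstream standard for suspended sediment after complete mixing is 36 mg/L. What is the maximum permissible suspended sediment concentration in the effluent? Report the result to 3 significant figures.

81.0 mg/L

At the limit, (Qr·Cr + Qe·Cₑ)/(Qr + Qe) = 36:
Cₑ = (35100·36 − 29800·28.00) / 5300 = 80.98 mg/L.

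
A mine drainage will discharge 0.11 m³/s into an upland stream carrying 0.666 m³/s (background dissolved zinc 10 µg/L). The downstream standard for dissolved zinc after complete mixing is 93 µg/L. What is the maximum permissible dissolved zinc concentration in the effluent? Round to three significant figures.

At the limit, (Qr·Cr + Qe·Cₑ)/(Qr + Qe) = 93:
Cₑ = (0.7760·93 − 0.6660·10.00) / 0.1100 = 595.5 µg/L.

596 µg/L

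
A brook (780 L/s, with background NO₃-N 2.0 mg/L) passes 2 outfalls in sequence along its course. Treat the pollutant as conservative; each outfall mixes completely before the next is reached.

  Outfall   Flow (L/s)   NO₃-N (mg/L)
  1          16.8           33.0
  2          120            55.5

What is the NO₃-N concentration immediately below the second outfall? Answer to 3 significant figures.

9.57 mg/L

Below outfall 1: Q → 796.8 L/s, C = (780.0·2.000 + 16.80·33.00)/796.8 = 2.654 mg/L.
Below outfall 2: Q → 916.8 L/s, C = (796.8·2.654 + 120.0·55.50)/916.8 = 9.571 mg/L.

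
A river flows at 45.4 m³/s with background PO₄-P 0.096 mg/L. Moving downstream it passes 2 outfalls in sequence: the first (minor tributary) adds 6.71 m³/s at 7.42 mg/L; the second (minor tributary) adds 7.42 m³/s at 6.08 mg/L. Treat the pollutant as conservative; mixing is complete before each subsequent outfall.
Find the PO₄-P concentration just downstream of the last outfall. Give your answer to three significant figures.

After outfall 1: Q = 45.40 + 6.710 = 52.11 m³/s; C = (45.40·0.09600 + 6.710·7.420)/52.11 = 1.039 mg/L.
After outfall 2: Q = 52.11 + 7.420 = 59.53 m³/s; C = (52.11·1.039 + 7.420·6.080)/59.53 = 1.667 mg/L.

1.67 mg/L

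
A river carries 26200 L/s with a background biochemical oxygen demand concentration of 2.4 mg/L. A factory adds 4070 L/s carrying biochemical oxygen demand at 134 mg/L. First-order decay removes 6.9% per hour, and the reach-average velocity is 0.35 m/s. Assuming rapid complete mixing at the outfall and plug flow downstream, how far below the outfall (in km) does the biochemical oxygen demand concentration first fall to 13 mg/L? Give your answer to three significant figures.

Mixed concentration C = ΣQC/ΣQ = (26200·2.400 + 4070·134.0) / 30270 = 608300/30270 = 20.09 mg/L.
6.9%/h lost → k = −ln(1 − 0.069) = 0.07150 h⁻¹.
Set 20.09·exp(−k·t) = 13 → t = ln(20.09/13)/k = 21930 s = 6.091 h.
Distance = v·t = 0.35·21930 = 7675 m = 7.675 km.

7.67 km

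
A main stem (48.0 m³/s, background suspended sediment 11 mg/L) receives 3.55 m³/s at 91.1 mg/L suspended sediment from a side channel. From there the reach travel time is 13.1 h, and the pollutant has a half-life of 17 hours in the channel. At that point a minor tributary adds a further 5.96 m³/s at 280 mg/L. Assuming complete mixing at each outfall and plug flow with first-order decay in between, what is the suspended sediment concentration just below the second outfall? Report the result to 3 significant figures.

After mixing, C = (48.00·11.00 + 3.550·91.10) / 51.55 = 851.4/51.55 = 16.52 mg/L; combined flow 51.55 m³/s.
Half-life 17 h → k = ln 2 / 17 = 0.04077 h⁻¹ = 0.9786 d⁻¹.
Applying C = C₀e^(−kt): 16.52 × 0.5862 = 9.681 mg/L.
Second outfall: C = (51.55·9.681 + 5.960·280.0)/57.51 = 37.70 mg/L.

37.7 mg/L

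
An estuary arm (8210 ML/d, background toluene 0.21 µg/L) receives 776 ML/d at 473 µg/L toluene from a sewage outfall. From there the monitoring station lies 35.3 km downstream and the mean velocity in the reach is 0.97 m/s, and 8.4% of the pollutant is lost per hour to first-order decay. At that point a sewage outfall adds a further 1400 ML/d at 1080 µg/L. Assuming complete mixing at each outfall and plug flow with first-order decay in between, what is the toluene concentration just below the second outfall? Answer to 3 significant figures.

160 µg/L

Mass balance: C = (8210·0.2100 + 776.0·473.0) / 8986 = 368800/8986 = 41.04 µg/L; combined flow 8986 ML/d.
Travel time t = 35.3·1000 / 0.97 = 36390 s = 10.11 h.
8.4%/h lost → k = −ln(1 − 0.084) = 0.08774 h⁻¹.
First-order decay: C = 41.04·exp(−k·t) = 41.04·0.4119 = 16.90 µg/L.
At the second outfall, C = (8986·16.90 + 1400·1080) / (8986 + 1400) = 160.2 µg/L.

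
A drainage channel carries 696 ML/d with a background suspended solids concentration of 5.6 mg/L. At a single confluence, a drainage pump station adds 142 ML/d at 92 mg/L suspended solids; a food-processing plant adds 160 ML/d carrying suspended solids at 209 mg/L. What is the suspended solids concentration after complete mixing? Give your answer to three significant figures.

After mixing, C = (696.0·5.600 + 142.0·92.00 + 160.0·209.0) / 998.0 = 50400/998.0 = 50.50 mg/L.

50.5 mg/L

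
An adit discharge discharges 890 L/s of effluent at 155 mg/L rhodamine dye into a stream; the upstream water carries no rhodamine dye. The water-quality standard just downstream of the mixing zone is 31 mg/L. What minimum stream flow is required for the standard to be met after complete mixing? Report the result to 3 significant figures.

Set C_mix = 31: (Q·0 + 890.0·155.0) / (Q + 890.0) = 31
→ Q = 890.0·(155.0 − 31)/(31 − 0) = 3560 L/s.

3560 L/s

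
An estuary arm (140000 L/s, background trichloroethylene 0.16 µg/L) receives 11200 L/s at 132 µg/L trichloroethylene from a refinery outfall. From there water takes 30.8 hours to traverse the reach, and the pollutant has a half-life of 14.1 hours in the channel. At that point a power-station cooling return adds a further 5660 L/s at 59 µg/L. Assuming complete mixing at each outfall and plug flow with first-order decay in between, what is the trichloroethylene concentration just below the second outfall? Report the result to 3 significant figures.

After mixing, C = (140000·0.1600 + 11200·132.0) / 151200 = 1501000/151200 = 9.926 µg/L; combined flow 151200 L/s.
Half-life 14.1 h → k = ln 2 / 14.1 = 0.04916 h⁻¹ = 1.180 d⁻¹.
Decay over the reach: 9.926·exp(−kt) = 9.926·0.2200 = 2.184 µg/L.
At the second outfall, C = (151200·2.184 + 5660·59.00) / (151200 + 5660) = 4.234 µg/L.

4.23 µg/L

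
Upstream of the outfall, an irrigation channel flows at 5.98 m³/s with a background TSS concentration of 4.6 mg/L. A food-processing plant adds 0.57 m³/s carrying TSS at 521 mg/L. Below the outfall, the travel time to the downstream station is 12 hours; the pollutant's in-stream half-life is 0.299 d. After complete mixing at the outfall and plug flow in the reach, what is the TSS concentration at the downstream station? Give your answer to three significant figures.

After mixing, C = (5.980·4.600 + 0.5700·521.0) / 6.550 = 324.5/6.550 = 49.54 mg/L.
Half-life 0.299 d → k = ln 2 / 0.299 = 2.318 d⁻¹.
Decay over the reach: 49.54·exp(−kt) = 49.54·0.3138 = 15.54 mg/L.

15.5 mg/L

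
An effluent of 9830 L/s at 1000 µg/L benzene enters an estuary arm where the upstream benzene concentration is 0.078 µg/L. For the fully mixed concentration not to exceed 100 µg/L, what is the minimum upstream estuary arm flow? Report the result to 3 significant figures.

88500 L/s

Set C_mix = 100: (Q·0.07800 + 9830·1000) / (Q + 9830) = 100
→ Q = 9830·(1000 − 100)/(100 − 0.07800) = 88540 L/s.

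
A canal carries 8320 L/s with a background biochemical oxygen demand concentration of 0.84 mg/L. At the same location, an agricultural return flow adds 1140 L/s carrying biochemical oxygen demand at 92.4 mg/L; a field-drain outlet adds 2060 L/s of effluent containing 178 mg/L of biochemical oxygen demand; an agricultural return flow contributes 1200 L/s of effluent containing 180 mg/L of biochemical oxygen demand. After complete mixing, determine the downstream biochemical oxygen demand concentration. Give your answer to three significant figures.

Flow-weighted average: C = (8320·0.8400 + 1140·92.40 + 2060·178.0 + 1200·180.0) / 12720 = 695000/12720 = 54.64 mg/L.

54.6 mg/L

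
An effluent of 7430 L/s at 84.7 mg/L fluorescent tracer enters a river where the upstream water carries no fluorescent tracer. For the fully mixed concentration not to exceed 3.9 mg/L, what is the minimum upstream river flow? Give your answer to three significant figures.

Set C_mix = 3.9: (Q·0 + 7430·84.70) / (Q + 7430) = 3.9
→ Q = 7430·(84.70 − 3.9)/(3.9 − 0) = 153900 L/s.

154000 L/s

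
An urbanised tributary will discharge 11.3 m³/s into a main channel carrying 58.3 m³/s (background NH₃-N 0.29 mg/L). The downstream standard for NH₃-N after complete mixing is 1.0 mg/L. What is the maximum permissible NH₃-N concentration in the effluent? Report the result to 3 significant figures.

4.66 mg/L

At the limit, (Qr·Cr + Qe·Cₑ)/(Qr + Qe) = 1.0:
Cₑ = (69.60·1.0 − 58.30·0.2900) / 11.30 = 4.663 mg/L.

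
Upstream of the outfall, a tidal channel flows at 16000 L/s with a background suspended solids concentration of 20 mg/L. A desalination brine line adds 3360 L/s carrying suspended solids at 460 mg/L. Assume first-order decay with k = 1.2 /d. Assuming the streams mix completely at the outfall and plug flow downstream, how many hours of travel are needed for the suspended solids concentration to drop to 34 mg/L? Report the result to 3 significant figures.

20.8 h

Flow-weighted average: C = (16000·20.00 + 3360·460.0) / 19360 = 1866000/19360 = 96.36 mg/L.
96.36·exp(−k·t) = 34 → t = ln(96.36/34)/k = 75010 s = 20.84 h.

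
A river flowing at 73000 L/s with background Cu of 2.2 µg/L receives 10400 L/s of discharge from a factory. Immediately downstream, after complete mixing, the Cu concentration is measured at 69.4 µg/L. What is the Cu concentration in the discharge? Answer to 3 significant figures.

541 µg/L

Mass balance: 73000·2.200 + 10400·Cₑ = 83400·69.40
→ Cₑ = (83400·69.40 − 73000·2.200) / 10400 = 541.1 µg/L.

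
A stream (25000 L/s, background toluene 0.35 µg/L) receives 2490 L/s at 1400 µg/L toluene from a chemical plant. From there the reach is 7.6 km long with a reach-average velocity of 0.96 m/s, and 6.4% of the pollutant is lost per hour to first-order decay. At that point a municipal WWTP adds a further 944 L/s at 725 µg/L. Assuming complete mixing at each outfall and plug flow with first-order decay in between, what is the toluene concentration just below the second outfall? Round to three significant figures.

After mixing, C = (25000·0.3500 + 2490·1400) / 27490 = 3495000/27490 = 127.1 µg/L; combined flow 27490 L/s.
Travel time t = 7.6·1000 / 0.96 = 7917 s = 2.199 h.
6.4%/h lost → k = −ln(1 − 0.064) = 0.06614 h⁻¹.
Applying C = C₀e^(−kt): 127.1 × 0.8646 = 109.9 µg/L.
At the second outfall, C = (27490·109.9 + 944.0·725.0) / (27490 + 944.0) = 130.3 µg/L.

130 µg/L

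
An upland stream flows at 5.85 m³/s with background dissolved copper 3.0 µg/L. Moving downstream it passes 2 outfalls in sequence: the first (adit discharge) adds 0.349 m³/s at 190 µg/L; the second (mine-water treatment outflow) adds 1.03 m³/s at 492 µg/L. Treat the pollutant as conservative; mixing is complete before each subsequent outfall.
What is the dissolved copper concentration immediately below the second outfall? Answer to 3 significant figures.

81.7 µg/L

After outfall 1: Q = 5.850 + 0.3490 = 6.199 m³/s; C = (5.850·3.000 + 0.3490·190.0)/6.199 = 13.53 µg/L.
After outfall 2: Q = 6.199 + 1.030 = 7.229 m³/s; C = (6.199·13.53 + 1.030·492.0)/7.229 = 81.70 µg/L.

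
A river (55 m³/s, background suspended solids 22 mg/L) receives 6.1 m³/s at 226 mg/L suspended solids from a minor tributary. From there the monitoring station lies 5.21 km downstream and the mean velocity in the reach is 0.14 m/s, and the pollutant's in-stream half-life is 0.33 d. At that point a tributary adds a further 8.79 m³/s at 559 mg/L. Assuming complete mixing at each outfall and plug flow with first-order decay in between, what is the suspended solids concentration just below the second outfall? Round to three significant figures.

85.3 mg/L

Mixed concentration C = ΣQC/ΣQ = (55.00·22.00 + 6.100·226.0) / 61.10 = 2589/61.10 = 42.37 mg/L; combined flow 61.10 m³/s.
Travel time t = 5.21·1000 / 0.14 = 37210 s = 10.34 h.
Half-life 0.33 d → k = ln 2 / 0.33 = 2.100 d⁻¹.
First-order decay: C = 42.37·exp(−k·t) = 42.37·0.4047 = 17.14 mg/L.
At the second outfall, C = (61.10·17.14 + 8.790·559.0) / (61.10 + 8.790) = 85.29 mg/L.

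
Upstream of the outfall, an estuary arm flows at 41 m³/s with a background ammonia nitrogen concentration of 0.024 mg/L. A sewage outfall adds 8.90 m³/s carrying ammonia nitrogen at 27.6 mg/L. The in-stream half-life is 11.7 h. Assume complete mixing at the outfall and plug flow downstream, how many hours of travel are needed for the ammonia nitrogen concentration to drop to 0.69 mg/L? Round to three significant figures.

Flow-weighted average: C = (41.00·0.02400 + 8.900·27.60) / 49.90 = 246.6/49.90 = 4.942 mg/L.
Half-life 11.7 h → k = ln 2 / 11.7 = 0.05924 h⁻¹ = 1.422 d⁻¹.
4.942·exp(−k·t) = 0.69 → t = ln(4.942/0.69)/k = 119600 s = 33.23 h.

33.2 h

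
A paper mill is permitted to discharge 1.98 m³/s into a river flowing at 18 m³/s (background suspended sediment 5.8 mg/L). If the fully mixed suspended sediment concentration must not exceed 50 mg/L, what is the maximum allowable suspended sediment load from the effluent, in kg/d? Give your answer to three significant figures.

77300 kg/d

Mass balance at the limit: 18.00·5.800 + 1.980·Cₑ = 19.98·50 → Cₑ = 451.8 mg/L.
Load = 1.980 m³/s × 451.8 g/m³ × 86 400 s/d = 77290 kg/d.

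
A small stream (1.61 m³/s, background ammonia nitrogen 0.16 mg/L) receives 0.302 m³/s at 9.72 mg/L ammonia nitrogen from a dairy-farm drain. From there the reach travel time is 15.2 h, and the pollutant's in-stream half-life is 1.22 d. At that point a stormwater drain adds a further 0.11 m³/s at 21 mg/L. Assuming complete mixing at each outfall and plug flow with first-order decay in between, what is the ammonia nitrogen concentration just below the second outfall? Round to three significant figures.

Mixed concentration C = ΣQC/ΣQ = (1.610·0.1600 + 0.3020·9.720) / 1.912 = 3.193/1.912 = 1.670 mg/L; combined flow 1.912 m³/s.
Half-life 1.22 d → k = ln 2 / 1.22 = 0.5682 d⁻¹.
Applying C = C₀e^(−kt): 1.670 × 0.6978 = 1.165 mg/L.
Second outfall: C = (1.912·1.165 + 0.1100·21.00)/2.022 = 2.244 mg/L.

2.24 mg/L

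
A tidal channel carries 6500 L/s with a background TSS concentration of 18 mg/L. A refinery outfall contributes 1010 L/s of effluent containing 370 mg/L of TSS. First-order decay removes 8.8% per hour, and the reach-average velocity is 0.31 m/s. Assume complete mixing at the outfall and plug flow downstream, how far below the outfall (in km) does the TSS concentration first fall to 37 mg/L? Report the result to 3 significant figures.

Mixed concentration C = ΣQC/ΣQ = (6500·18.00 + 1010·370.0) / 7510 = 490700/7510 = 65.34 mg/L.
8.8%/h lost → k = −ln(1 − 0.088) = 0.09212 h⁻¹.
Set 65.34·exp(−k·t) = 37 → t = ln(65.34/37)/k = 22220 s = 6.174 h.
Distance = v·t = 0.31·22220 = 6890 m = 6.890 km.

6.89 km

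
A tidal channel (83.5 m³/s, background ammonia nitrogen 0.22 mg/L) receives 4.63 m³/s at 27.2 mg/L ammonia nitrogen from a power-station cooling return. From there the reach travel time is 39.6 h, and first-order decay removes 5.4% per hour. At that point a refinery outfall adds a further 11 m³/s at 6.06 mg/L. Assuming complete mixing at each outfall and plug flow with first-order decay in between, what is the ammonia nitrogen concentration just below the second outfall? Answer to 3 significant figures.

Conservation of mass: C = (83.50·0.2200 + 4.630·27.20) / 88.13 = 144.3/88.13 = 1.637 mg/L; combined flow 88.13 m³/s.
5.4%/h lost → k = −ln(1 − 0.054) = 0.05551 h⁻¹.
Decay over the reach: 1.637·exp(−kt) = 1.637·0.1110 = 0.1817 mg/L.
At the second outfall, C = (88.13·0.1817 + 11.00·6.060) / (88.13 + 11.00) = 0.8340 mg/L.

0.834 mg/L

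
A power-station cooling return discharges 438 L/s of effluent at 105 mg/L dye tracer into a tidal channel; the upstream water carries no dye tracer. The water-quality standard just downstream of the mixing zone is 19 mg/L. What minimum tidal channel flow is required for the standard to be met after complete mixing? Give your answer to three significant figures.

1980 L/s

Set C_mix = 19: (Q·0 + 438.0·105.0) / (Q + 438.0) = 19
→ Q = 438.0·(105.0 − 19)/(19 − 0) = 1983 L/s.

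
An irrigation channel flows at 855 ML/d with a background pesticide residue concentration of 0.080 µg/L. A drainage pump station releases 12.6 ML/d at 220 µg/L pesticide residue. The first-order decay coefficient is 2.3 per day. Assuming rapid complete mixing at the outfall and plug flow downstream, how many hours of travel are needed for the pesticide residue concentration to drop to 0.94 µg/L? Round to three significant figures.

13.0 h

After mixing, C = (855.0·0.08000 + 12.60·220.0) / 867.6 = 2840/867.6 = 3.274 µg/L.
3.274·exp(−k·t) = 0.94 → t = ln(3.274/0.94)/k = 46880 s = 13.02 h.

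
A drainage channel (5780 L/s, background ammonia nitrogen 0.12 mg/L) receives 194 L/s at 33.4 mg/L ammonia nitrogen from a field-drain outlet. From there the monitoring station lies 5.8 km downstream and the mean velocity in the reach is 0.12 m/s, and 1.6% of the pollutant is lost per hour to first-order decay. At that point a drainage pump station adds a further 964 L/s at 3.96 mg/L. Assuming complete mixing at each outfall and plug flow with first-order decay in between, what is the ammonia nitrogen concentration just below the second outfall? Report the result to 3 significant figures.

1.38 mg/L

Flow-weighted average: C = (5780·0.1200 + 194.0·33.40) / 5974 = 7173/5974 = 1.201 mg/L; combined flow 5974 L/s.
Travel time t = 5.8·1000 / 0.12 = 48330 s = 13.43 h.
1.6%/h lost → k = −ln(1 − 0.016) = 0.01613 h⁻¹.
Decay over the reach: 1.201·exp(−kt) = 1.201·0.8053 = 0.9669 mg/L.
At the second outfall, C = (5974·0.9669 + 964.0·3.960) / (5974 + 964.0) = 1.383 mg/L.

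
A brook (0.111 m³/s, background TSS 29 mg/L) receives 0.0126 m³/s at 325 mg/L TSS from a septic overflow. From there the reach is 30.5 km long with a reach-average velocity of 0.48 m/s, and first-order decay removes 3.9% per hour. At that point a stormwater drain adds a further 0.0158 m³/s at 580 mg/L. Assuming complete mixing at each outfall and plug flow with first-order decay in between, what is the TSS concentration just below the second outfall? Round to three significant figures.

91.7 mg/L

Flow-weighted average: C = (0.1110·29.00 + 0.01260·325.0) / 0.1236 = 7.314/0.1236 = 59.17 mg/L; combined flow 0.1236 m³/s.
Travel time t = 30.5·1000 / 0.48 = 63540 s = 17.65 h.
3.9%/h lost → k = −ln(1 − 0.039) = 0.03978 h⁻¹.
After decay, C = 59.17 × e^(−kt) = 59.17 × 0.4955 = 29.32 mg/L.
At the second outfall, C = (0.1236·29.32 + 0.01580·580.0) / (0.1236 + 0.01580) = 91.74 mg/L.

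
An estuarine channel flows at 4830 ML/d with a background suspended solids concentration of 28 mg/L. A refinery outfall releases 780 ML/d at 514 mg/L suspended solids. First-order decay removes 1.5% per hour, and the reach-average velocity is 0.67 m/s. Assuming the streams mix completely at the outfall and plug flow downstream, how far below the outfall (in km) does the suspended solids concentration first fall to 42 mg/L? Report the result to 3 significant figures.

131 km

Conservation of mass: C = (4830·28.00 + 780.0·514.0) / 5610 = 536200/5610 = 95.57 mg/L.
1.5%/h lost → k = −ln(1 − 0.015) = 0.01511 h⁻¹.
Set 95.57·exp(−k·t) = 42 → t = ln(95.57/42)/k = 195800 s = 54.40 h.
Distance = v·t = 0.67·195800 = 131200 m = 131.2 km.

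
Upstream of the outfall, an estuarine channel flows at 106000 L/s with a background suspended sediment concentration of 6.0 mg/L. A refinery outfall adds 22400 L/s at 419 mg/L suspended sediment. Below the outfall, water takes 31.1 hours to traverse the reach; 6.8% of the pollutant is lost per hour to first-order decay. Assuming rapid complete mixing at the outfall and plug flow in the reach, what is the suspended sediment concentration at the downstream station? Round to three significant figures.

8.73 mg/L

Flow-weighted average: C = (106000·6.000 + 22400·419.0) / 128400 = 10020000/128400 = 78.05 mg/L.
6.8%/h lost → k = −ln(1 − 0.068) = 0.07042 h⁻¹.
Applying C = C₀e^(−kt): 78.05 × 0.1119 = 8.734 mg/L.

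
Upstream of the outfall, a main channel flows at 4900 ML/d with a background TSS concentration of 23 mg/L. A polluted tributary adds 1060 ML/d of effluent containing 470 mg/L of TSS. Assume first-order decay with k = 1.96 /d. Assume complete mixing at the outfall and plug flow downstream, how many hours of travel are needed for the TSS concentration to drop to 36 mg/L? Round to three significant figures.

12.8 h

After mixing, C = (4900·23.00 + 1060·470.0) / 5960 = 610900/5960 = 102.5 mg/L.
102.5·exp(−k·t) = 36 → t = ln(102.5/36)/k = 46120 s = 12.81 h.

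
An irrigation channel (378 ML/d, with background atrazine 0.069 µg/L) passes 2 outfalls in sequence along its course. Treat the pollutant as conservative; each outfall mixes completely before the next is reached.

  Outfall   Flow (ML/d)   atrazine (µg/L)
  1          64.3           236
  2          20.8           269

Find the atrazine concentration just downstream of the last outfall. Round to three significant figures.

Below outfall 1: Q → 442.3 ML/d, C = (378.0·0.06900 + 64.30·236.0)/442.3 = 34.37 µg/L.
Below outfall 2: Q → 463.1 ML/d, C = (442.3·34.37 + 20.80·269.0)/463.1 = 44.91 µg/L.

44.9 µg/L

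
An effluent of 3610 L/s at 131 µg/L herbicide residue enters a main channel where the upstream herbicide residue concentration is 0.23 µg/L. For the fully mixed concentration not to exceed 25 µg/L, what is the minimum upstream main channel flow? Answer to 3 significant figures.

Set C_mix = 25: (Q·0.2300 + 3610·131.0) / (Q + 3610) = 25
→ Q = 3610·(131.0 − 25)/(25 − 0.2300) = 15450 L/s.

15400 L/s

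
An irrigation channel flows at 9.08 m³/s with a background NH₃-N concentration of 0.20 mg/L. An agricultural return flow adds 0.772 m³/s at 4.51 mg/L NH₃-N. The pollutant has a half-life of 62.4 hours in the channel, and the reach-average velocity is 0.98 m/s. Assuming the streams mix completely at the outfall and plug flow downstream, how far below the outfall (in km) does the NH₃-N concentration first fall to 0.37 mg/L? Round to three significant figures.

Mass balance: C = (9.080·0.2000 + 0.7720·4.510) / 9.852 = 5.298/9.852 = 0.5377 mg/L.
Half-life 62.4 h → k = ln 2 / 62.4 = 0.01111 h⁻¹ = 0.2666 d⁻¹.
Set 0.5377·exp(−k·t) = 0.37 → t = ln(0.5377/0.37)/k = 121200 s = 33.66 h.
Distance = v·t = 0.98·121200 = 118700 m = 118.7 km.

119 km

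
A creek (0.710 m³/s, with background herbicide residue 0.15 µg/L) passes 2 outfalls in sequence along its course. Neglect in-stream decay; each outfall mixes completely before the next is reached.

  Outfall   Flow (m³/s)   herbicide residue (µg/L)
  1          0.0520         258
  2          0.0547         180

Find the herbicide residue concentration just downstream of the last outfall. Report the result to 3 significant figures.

Below outfall 1: Q → 0.7620 m³/s, C = (0.7100·0.1500 + 0.05200·258.0)/0.7620 = 17.75 µg/L.
Below outfall 2: Q → 0.8167 m³/s, C = (0.7620·17.75 + 0.05470·180.0)/0.8167 = 28.61 µg/L.

28.6 µg/L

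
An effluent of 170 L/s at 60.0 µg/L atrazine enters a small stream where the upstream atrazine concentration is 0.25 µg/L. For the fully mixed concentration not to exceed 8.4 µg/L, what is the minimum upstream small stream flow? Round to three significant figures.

Set C_mix = 8.4: (Q·0.2500 + 170.0·60.00) / (Q + 170.0) = 8.4
→ Q = 170.0·(60.00 − 8.4)/(8.4 − 0.2500) = 1076 L/s.

1080 L/s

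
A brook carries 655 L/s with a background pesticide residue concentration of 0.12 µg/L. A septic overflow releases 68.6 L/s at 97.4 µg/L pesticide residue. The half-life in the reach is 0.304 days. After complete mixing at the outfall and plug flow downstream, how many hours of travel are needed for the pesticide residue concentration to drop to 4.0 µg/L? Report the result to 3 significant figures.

After mixing, C = (655.0·0.1200 + 68.60·97.40) / 723.6 = 6760/723.6 = 9.343 µg/L.
Half-life 0.304 d → k = ln 2 / 0.304 = 2.280 d⁻¹.
9.343·exp(−k·t) = 4.0 → t = ln(9.343/4.0)/k = 32140 s = 8.929 h.

8.93 h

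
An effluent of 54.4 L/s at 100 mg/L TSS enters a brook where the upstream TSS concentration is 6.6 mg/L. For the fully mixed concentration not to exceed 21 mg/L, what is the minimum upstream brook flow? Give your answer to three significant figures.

298 L/s

Set C_mix = 21: (Q·6.600 + 54.40·100.0) / (Q + 54.40) = 21
→ Q = 54.40·(100.0 − 21)/(21 − 6.600) = 298.4 L/s.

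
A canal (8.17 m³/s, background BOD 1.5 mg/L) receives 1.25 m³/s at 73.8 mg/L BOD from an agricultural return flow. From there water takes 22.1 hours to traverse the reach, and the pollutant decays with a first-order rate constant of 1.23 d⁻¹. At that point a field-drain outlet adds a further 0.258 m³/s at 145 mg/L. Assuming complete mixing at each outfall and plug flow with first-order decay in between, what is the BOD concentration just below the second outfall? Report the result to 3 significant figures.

Conservation of mass: C = (8.170·1.500 + 1.250·73.80) / 9.420 = 104.5/9.420 = 11.09 mg/L; combined flow 9.420 m³/s.
Applying C = C₀e^(−kt): 11.09 × 0.3222 = 3.574 mg/L.
Second outfall: C = (9.420·3.574 + 0.2580·145.0)/9.678 = 7.345 mg/L.

7.34 mg/L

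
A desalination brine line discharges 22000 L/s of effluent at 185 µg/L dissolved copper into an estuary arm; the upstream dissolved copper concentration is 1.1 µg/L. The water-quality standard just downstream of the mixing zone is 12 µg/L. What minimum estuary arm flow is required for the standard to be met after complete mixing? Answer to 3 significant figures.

Set C_mix = 12: (Q·1.100 + 22000·185.0) / (Q + 22000) = 12
→ Q = 22000·(185.0 − 12)/(12 − 1.100) = 349200 L/s.

349000 L/s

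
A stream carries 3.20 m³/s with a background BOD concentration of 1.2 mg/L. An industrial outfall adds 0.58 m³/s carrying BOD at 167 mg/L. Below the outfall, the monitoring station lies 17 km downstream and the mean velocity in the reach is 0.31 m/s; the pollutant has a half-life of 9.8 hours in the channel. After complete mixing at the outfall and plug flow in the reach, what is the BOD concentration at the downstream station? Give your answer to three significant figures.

Flow-weighted average: C = (3.200·1.200 + 0.5800·167.0) / 3.780 = 100.7/3.780 = 26.64 mg/L.
Travel time t = 17·1000 / 0.31 = 54840 s = 15.23 h.
Half-life 9.8 h → k = ln 2 / 9.8 = 0.07073 h⁻¹ = 1.698 d⁻¹.
Applying C = C₀e^(−kt): 26.64 × 0.3405 = 9.070 mg/L.

9.07 mg/L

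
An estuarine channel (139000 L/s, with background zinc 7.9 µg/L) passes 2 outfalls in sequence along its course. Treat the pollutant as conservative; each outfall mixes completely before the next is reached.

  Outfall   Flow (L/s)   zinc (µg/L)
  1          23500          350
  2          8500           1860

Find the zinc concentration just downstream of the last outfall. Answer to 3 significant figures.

Outfall 1: combined Q = 162500 L/s; C = (139000·7.900 + 23500·350.0)/162500 = 57.37 µg/L.
Outfall 2: combined Q = 171000 L/s; C = (162500·57.37 + 8500·1860)/171000 = 147.0 µg/L.

147 µg/L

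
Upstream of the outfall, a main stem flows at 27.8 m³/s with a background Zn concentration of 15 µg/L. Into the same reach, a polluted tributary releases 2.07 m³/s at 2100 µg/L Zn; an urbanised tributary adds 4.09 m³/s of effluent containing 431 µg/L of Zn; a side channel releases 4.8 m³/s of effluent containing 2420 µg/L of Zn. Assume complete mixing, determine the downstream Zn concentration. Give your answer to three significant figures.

Mixed concentration C = ΣQC/ΣQ = (27.80·15.00 + 2.070·2100 + 4.090·431.0 + 4.800·2420) / 38.76 = 18140/38.76 = 468.1 µg/L.

468 µg/L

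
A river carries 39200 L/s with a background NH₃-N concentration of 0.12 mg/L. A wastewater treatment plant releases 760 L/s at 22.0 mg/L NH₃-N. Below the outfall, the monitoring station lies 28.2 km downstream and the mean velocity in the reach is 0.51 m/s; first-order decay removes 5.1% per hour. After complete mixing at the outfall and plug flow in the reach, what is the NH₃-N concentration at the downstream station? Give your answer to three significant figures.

Conservation of mass: C = (39200·0.1200 + 760.0·22.00) / 39960 = 21420/39960 = 0.5361 mg/L.
Travel time t = 28.2·1000 / 0.51 = 55290 s = 15.36 h.
5.1%/h lost → k = −ln(1 − 0.051) = 0.05235 h⁻¹.
First-order decay: C = 0.5361·exp(−k·t) = 0.5361·0.4475 = 0.2399 mg/L.

0.240 mg/L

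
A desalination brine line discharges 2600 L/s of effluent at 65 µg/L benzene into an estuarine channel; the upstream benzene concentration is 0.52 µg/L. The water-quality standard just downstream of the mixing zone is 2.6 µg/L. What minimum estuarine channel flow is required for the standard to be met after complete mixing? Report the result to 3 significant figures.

78000 L/s

Set C_mix = 2.6: (Q·0.5200 + 2600·65.00) / (Q + 2600) = 2.6
→ Q = 2600·(65.00 − 2.6)/(2.6 − 0.5200) = 78000 L/s.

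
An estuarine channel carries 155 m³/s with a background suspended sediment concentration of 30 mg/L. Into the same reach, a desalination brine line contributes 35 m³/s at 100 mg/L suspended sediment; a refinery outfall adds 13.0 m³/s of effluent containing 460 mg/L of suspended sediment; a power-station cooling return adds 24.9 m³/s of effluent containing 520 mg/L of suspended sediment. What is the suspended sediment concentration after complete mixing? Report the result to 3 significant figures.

After mixing, C = (155.0·30.00 + 35.00·100.0 + 13.00·460.0 + 24.90·520.0) / 227.9 = 27080/227.9 = 118.8 mg/L.

119 mg/L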